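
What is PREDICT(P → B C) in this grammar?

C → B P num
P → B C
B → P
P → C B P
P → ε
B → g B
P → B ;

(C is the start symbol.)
{ ';', 'g', 'num' }

PREDICT(P → B C) = (FIRST(RHS) \ {ε}) ∪ (FOLLOW(P) if ε ∈ FIRST(RHS), i.e. RHS ⇒* ε)
FIRST(B) = { ';', 'g', 'num', ε }
FIRST(C) = { ';', 'g', 'num' }
FIRST(B C) = { ';', 'g', 'num' }
ε ∉ FIRST(B C), so FOLLOW(P) is not added.
PREDICT(P → B C) = { ';', 'g', 'num' }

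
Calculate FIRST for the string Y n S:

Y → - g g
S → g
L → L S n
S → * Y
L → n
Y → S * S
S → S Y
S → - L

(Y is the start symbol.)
FIRST sets of the non-terminals involved (from the grammar, by fixed-point iteration):
  FIRST(Y) = { '*', '-', 'g' }

To compute FIRST(Y n S), process the symbols left to right:
Symbol Y is a non-terminal. Add FIRST(Y) \ {ε} = { '*', '-', 'g' }
Y is not nullable (ε ∉ FIRST(Y)), so stop here.
FIRST(Y n S) = { '*', '-', 'g' }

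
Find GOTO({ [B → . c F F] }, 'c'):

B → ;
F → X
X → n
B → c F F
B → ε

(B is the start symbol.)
{ [B → c . F F], [F → . X], [X → . n] }

GOTO(I, 'c') = CLOSURE({ [A → αX.β] : [A → α.Xβ] ∈ I, X = 'c' })

Items with dot before 'c', with the dot advanced:
  [B → . c F F] → [B → c . F F]
Closure of the advanced items:
  [B → c . F F] has the dot before F: add [F → . X]
  [F → . X] has the dot before X: add [X → . n]

GOTO = { [B → c . F F], [F → . X], [X → . n] }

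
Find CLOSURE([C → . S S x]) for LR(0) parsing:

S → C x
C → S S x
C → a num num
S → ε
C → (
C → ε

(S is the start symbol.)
{ [C → . (], [C → . S S x], [C → . a num num], [C → .], [S → . C x], [S → .] }

To compute CLOSURE, for each item [A → α.Bβ] where B is a non-terminal, add [B → .γ] for all productions B → γ; repeat for the newly added items until nothing changes.

Start with: [C → . S S x]
  [C → . S S x] has the dot before S: add [S → . C x], [S → .]
  [S → . C x] has the dot before C: add [C → . a num num], [C → . (], [C → .]
No further items can be added.

CLOSURE = { [C → . (], [C → . S S x], [C → . a num num], [C → .], [S → . C x], [S → .] }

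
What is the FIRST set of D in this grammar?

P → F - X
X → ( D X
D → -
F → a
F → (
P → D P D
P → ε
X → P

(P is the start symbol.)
To compute FIRST(D), examine every production with D on the left-hand side, reading each right-hand side left to right until a non-nullable symbol is reached.

From D → -:
  - '-' is a terminal: add '-' and stop

Collecting: FIRST(D) = { '-' }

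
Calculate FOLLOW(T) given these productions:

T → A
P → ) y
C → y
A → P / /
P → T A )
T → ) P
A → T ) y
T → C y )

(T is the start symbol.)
T is the start symbol, so $ ∈ FOLLOW(T).
In P → T A ): T is followed by A ')', add FIRST(A ')') \ {ε} = { ')', 'y' }
In A → T ) y: T is followed by ')' y, add FIRST(')' y) \ {ε} = { ')' }

Taking the union: FOLLOW(T) = { $, ')', 'y' }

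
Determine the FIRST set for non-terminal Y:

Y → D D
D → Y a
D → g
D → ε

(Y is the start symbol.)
To compute FIRST(Y), examine every production with Y on the left-hand side, reading each right-hand side left to right until a non-nullable symbol is reached.

FIRST sets of the other non-terminals involved (by the same procedure, iterated to a fixed point):
  FIRST(D) = { 'a', 'g', ε }

From Y → D D:
  - D is a non-terminal: add FIRST(D) \ {ε} = { 'a', 'g' }
    D is nullable, so continue to the next symbol
  - D is a non-terminal: add FIRST(D) \ {ε} = { 'a', 'g' }
    D is nullable and nothing follows, so the whole right-hand side can vanish: ε ∈ FIRST(Y)

Collecting: FIRST(Y) = { 'a', 'g', ε }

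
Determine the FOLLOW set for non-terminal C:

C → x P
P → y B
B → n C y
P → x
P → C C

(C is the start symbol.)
{ $, 'x', 'y' }

To compute FOLLOW(C), find every occurrence of C on a right-hand side N → α C β: add FIRST(β) \ {ε}, and if β is empty or nullable also add FOLLOW(N). Iterate to a fixed point.

C is the start symbol, so $ ∈ FOLLOW(C).
In B → n C y: C is followed by y, add FIRST(y) \ {ε} = { 'y' }
In P → C C: C is followed by C, add FIRST(C) \ {ε} = { 'x' }
In P → C C: C is at the end, add FOLLOW(P)

The FOLLOW sets referred to above (computed the same way, to a fixed point):
  FOLLOW(P) = { $, 'x', 'y' }

Taking the union: FOLLOW(C) = { $, 'x', 'y' }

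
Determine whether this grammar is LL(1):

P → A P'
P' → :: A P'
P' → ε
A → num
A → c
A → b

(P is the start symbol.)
Yes, the grammar is LL(1).

A grammar is LL(1) if for each non-terminal N with multiple productions, the predict sets of those productions are pairwise disjoint, where PREDICT(N → α) = (FIRST(α) \ {ε}) ∪ (FOLLOW(N) if α ⇒* ε).

Relevant sets:
  FOLLOW(P') = { $ }

For P':
  PREDICT(P' → :: A P') = { '::' }
  PREDICT(P' → ε) = { $ }
For A:
  PREDICT(A → num) = { 'num' }
  PREDICT(A → c) = { 'c' }
  PREDICT(A → b) = { 'b' }
P has a single production, so nothing to check there.

All predict sets are disjoint. The grammar IS LL(1).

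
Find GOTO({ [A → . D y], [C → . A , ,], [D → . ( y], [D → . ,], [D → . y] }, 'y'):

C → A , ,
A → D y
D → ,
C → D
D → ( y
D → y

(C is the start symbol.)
{ [D → y .] }

GOTO(I, 'y') = CLOSURE({ [A → αX.β] : [A → α.Xβ] ∈ I, X = 'y' })

Items with dot before 'y', with the dot advanced:
  [D → . y] → [D → y .]
Closure adds nothing (no advanced item has the dot before a non-terminal).

GOTO = { [D → y .] }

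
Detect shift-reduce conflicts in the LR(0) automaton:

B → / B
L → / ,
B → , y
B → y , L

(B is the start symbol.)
A shift-reduce conflict occurs when an LR(0) state has both:
  - a complete (reduce) item [A → α .] (dot at the end), and
  - a shift item [B → β . c γ] (dot before a terminal).

Augment with B' → B and build the canonical LR(0) collection (I0 = CLOSURE({[B' → . B]}), then GOTO on every symbol after a dot until no new states appear). It has 11 states:
  I0: { [B → . , y], [B → . / B], [B → . y , L], [B' → . B] }  — shift
  I1: { [B → , . y] }  — shift
  I2: { [B → . , y], [B → . / B], [B → . y , L], [B → / . B] }  — shift
  I3: { [B' → B .] }  — accept
  I4: { [B → y . , L] }  — shift
  I5: { [B → y , . L], [L → . / ,] }  — shift
  I6: { [L → / . ,] }  — shift
  I7: { [B → y , L .] }  — reduce
  I8: { [L → / , .] }  — reduce
  I9: { [B → / B .] }  — reduce
  I10: { [B → , y .] }  — reduce

No state contains both a complete item and a shift item.

Answer: No shift-reduce conflicts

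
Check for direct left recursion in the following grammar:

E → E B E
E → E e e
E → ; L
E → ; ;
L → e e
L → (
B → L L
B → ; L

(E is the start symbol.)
Yes, E is left-recursive

Direct left recursion occurs when N → N α for some non-terminal N (the right-hand side begins with the left-hand side itself).

E → E B E: LEFT RECURSIVE (starts with E)
E → E e e: LEFT RECURSIVE (starts with E)
E → ; L: starts with ';'
E → ; ;: starts with ';'
L → e e: starts with e
L → (: starts with '('
B → L L: starts with L
B → ; L: starts with ';'

The grammar has direct left recursion on: E.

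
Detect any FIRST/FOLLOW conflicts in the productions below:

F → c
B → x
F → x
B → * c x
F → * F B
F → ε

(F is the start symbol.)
Yes. F → x with FOLLOW(F) on { 'x' }; F → '*' F B with FOLLOW(F) on { '*' }

A FIRST/FOLLOW conflict occurs when a non-terminal N has a nullable alternative N → β (β ⇒* ε) and another alternative N → α with FIRST(α) ∩ FOLLOW(N) ≠ ∅: on such a lookahead the parser cannot decide between expanding α and letting N vanish via β.

Nullable non-terminals: F.

F: nullable alternative(s) F → ε; FOLLOW(F) = { $, '*', 'x' }
  F → c: FIRST \ {ε} = { 'c' } — disjoint from FOLLOW(F)
  F → x: FIRST \ {ε} = { 'x' } — overlaps FOLLOW(F) on { 'x' }: CONFLICT
  F → * F B: FIRST \ {ε} = { '*' } — overlaps FOLLOW(F) on { '*' }: CONFLICT
  F → ε: FIRST \ {ε} = { } — this is the only nullable alternative, skip

B has no nullable alternative, so no FIRST/FOLLOW check is needed there.

So the grammar has 2 FIRST/FOLLOW conflicts (marked CONFLICT above).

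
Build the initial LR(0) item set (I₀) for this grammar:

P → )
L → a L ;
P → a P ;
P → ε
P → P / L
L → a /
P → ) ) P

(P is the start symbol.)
{ [P → . ) ) P], [P → . )], [P → . P / L], [P → . a P ;], [P → .], [P' → . P] }

First, augment the grammar with P' → P
I₀ = CLOSURE({ [P' → . P] }):
  [P' → . P] has the dot before P: add [P → . )], [P → . a P ;], [P → .], [P → . P / L], [P → . ) ) P]
No further items can be added.

I₀ = { [P → . ) ) P], [P → . )], [P → . P / L], [P → . a P ;], [P → .], [P' → . P] }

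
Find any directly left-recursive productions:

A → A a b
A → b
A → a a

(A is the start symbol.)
Yes, A is left-recursive

Direct left recursion occurs when N → N α for some non-terminal N (the right-hand side begins with the left-hand side itself).

A → A a b: LEFT RECURSIVE (starts with A)
A → b: starts with b
A → a a: starts with a

The grammar has direct left recursion on: A.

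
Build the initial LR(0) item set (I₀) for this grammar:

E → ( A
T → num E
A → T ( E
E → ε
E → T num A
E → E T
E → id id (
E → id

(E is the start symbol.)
{ [E → . ( A], [E → . E T], [E → . T num A], [E → . id id (], [E → . id], [E → .], [E' → . E], [T → . num E] }

First, augment the grammar with E' → E
I₀ = CLOSURE({ [E' → . E] }):
  [E' → . E] has the dot before E: add [E → . ( A], [E → .], [E → . T num A], [E → . E T], [E → . id id (], [E → . id]
  [E → . T num A] has the dot before T: add [T → . num E]
No further items can be added.

I₀ = { [E → . ( A], [E → . E T], [E → . T num A], [E → . id id (], [E → . id], [E → .], [E' → . E], [T → . num E] }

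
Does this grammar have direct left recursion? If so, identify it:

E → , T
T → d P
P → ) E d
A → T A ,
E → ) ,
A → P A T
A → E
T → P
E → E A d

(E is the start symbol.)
Yes, E is left-recursive

Direct left recursion occurs when N → N α for some non-terminal N (the right-hand side begins with the left-hand side itself).

E → , T: starts with ','
T → d P: starts with d
P → ) E d: starts with ')'
A → T A ,: starts with T
E → ) ,: starts with ')'
A → P A T: starts with P
A → E: starts with E
T → P: starts with P
E → E A d: LEFT RECURSIVE (starts with E)

The grammar has direct left recursion on: E.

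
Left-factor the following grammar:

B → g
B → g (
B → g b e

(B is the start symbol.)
Left-factoring transforms A → αβ₁ | αβ₂ into A → αA' and A' → β₁ | β₂
(α is the longest common prefix among the alternatives). Repeat until
no nonterminal has two alternatives with a common prefix.

Round 1: B has alternatives sharing prefix 'g'. Introduce B': B → g B'
  Add: B' → ε
  Add: B' → (
  Add: B' → b e

No remaining common prefixes — done.

Resulting grammar:
B → g B'
B' → ε
B' → (
B' → b e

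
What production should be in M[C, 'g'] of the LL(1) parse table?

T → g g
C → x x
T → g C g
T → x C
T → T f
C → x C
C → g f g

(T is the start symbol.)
To find M[C, 'g'], we find productions for C where 'g' is in the predict set (PREDICT(N → α) = (FIRST(α) \ {ε}) ∪ (FOLLOW(N) if α ⇒* ε)).

C → x x: PREDICT = { 'x' }
C → x C: PREDICT = { 'x' }
C → g f g: PREDICT = { 'g' }
  'g' is in predict set, so this production goes in M[C, 'g']

M[C, 'g'] = C → g f g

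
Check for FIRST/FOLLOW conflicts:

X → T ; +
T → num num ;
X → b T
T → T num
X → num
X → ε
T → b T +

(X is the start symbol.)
A FIRST/FOLLOW conflict occurs when a non-terminal N has a nullable alternative N → β (β ⇒* ε) and another alternative N → α with FIRST(α) ∩ FOLLOW(N) ≠ ∅: on such a lookahead the parser cannot decide between expanding α and letting N vanish via β.

Nullable non-terminals: X.
FIRST sets used below: FIRST(T) = { 'b', 'num' }

X: nullable alternative(s) X → ε; FOLLOW(X) = { $ }
  X → T ; +: FIRST \ {ε} = { 'b', 'num' } — disjoint from FOLLOW(X)
  X → b T: FIRST \ {ε} = { 'b' } — disjoint from FOLLOW(X)
  X → num: FIRST \ {ε} = { 'num' } — disjoint from FOLLOW(X)
  X → ε: FIRST \ {ε} = { } — this is the only nullable alternative, skip

T has no nullable alternative, so no FIRST/FOLLOW check is needed there.

No FIRST/FOLLOW conflicts found.

Answer: No FIRST/FOLLOW conflicts.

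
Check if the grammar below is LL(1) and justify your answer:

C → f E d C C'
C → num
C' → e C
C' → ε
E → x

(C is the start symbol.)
No. Predict set conflict for C': { 'e' }

Relevant sets:
  FOLLOW(C') = { $, 'e' }

For C:
  PREDICT(C → f E d C C') = { 'f' }
  PREDICT(C → num) = { 'num' }
For C':
  PREDICT(C' → e C) = { 'e' }
  PREDICT(C' → ε) = { $, 'e' }
E has a single production, so nothing to check there.

Conflict found: Predict set conflict for C': { 'e' }
The grammar is NOT LL(1).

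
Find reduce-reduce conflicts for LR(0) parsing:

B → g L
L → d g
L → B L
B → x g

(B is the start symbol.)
A reduce-reduce conflict occurs when an LR(0) state has two complete items [A → α .] and [B → β .] — both call for a reduction, and with no lookahead the parser cannot choose between them.

Augment with B' → B and build the canonical LR(0) collection (I0 = CLOSURE({[B' → . B]}), then GOTO on every symbol after a dot until no new states appear). It has 10 states:
  I0: { [B → . g L], [B → . x g], [B' → . B] }  — shift
  I1: { [B' → B .] }  — accept
  I2: { [B → . g L], [B → . x g], [B → g . L], [L → . B L], [L → . d g] }  — shift
  I3: { [B → x . g] }  — shift
  I4: { [B → x g .] }  — reduce
  I5: { [B → . g L], [B → . x g], [L → . B L], [L → . d g], [L → B . L] }  — shift
  I6: { [B → g L .] }  — reduce
  I7: { [L → d . g] }  — shift
  I8: { [L → d g .] }  — reduce
  I9: { [L → B L .] }  — reduce

No state contains more than one complete item.

Answer: No reduce-reduce conflicts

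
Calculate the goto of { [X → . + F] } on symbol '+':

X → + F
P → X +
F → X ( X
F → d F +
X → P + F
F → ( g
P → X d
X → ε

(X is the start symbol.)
GOTO(I, '+') = CLOSURE({ [A → αX.β] : [A → α.Xβ] ∈ I, X = '+' })

Items with dot before '+', with the dot advanced:
  [X → . + F] → [X → + . F]
Closure of the advanced items:
  [X → + . F] has the dot before F: add [F → . X ( X], [F → . d F +], [F → . ( g]
  [F → . X ( X] has the dot before X: add [X → . + F], [X → . P + F], [X → .]
  [X → . P + F] has the dot before P: add [P → . X +], [P → . X d]

GOTO = { [F → . ( g], [F → . X ( X], [F → . d F +], [P → . X +], [P → . X d], [X → + . F], [X → . + F], [X → . P + F], [X → .] }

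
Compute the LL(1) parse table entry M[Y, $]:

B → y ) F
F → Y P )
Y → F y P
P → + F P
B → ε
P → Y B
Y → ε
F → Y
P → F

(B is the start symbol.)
Y → ε

To find M[Y, $], we find productions for Y where $ is in the predict set (PREDICT(N → α) = (FIRST(α) \ {ε}) ∪ (FOLLOW(N) if α ⇒* ε)).

Relevant sets:
  FIRST(F) = { ')', '+', 'y', ε }
  FOLLOW(Y) = { $, ')', '+', 'y' }

Y → F y P: PREDICT = { ')', '+', 'y' }
Y → ε: PREDICT = { $, ')', '+', 'y' }
  $ is in predict set, so this production goes in M[Y, $]

M[Y, $] = Y → ε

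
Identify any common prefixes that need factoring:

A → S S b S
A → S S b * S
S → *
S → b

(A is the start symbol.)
Left-factoring is needed when two productions for the same non-terminal
share a common prefix on the right-hand side.

Productions for A:
  A → S S b S
  A → S S b * S
Productions for S:
  S → *
  S → b

Found common prefix 'S S b' in productions for A

Answer: Yes, A has productions with common prefix 'S S b'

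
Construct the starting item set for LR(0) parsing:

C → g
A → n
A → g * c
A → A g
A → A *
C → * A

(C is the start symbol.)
First, augment the grammar with C' → C
I₀ = CLOSURE({ [C' → . C] }):
  [C' → . C] has the dot before C: add [C → . g], [C → . * A]
No further items can be added.

I₀ = { [C → . * A], [C → . g], [C' → . C] }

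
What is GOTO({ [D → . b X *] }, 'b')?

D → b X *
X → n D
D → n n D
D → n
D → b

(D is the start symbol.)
GOTO(I, 'b') = CLOSURE({ [A → αX.β] : [A → α.Xβ] ∈ I, X = 'b' })

Items with dot before 'b', with the dot advanced:
  [D → . b X *] → [D → b . X *]
Closure of the advanced items:
  [D → b . X *] has the dot before X: add [X → . n D]

GOTO = { [D → b . X *], [X → . n D] }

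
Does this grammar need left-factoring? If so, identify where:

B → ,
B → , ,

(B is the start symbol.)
Yes, B has productions with common prefix ','

Left-factoring is needed when two productions for the same non-terminal
share a common prefix on the right-hand side.

Productions for B:
  B → ,
  B → , ,

Found common prefix ',' in productions for B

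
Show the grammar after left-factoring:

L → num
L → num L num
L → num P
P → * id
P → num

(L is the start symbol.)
Left-factoring transforms A → αβ₁ | αβ₂ into A → αA' and A' → β₁ | β₂
(α is the longest common prefix among the alternatives). Repeat until
no nonterminal has two alternatives with a common prefix.

Round 1: L has alternatives sharing prefix 'num'. Introduce L': L → num L'
  Add: L' → ε
  Add: L' → L num
  Add: L' → P

No remaining common prefixes — done.

Resulting grammar:
L → num L'
L' → ε
L' → L num
L' → P
P → * id
P → num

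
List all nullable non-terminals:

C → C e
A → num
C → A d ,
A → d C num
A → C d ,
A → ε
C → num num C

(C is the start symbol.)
A non-terminal is nullable if it can derive ε (the empty string): either it has an ε-production, or it has a production whose right-hand side consists entirely of nullable non-terminals.

ε-productions: A → ε
So A is immediately nullable.
No further non-terminal can be added: every production for the remaining non-terminals contains a terminal or a non-nullable non-terminal.
Nullable = { 'A' }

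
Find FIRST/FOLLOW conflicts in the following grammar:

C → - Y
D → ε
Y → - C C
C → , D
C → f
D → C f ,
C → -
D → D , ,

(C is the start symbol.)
A FIRST/FOLLOW conflict occurs when a non-terminal N has a nullable alternative N → β (β ⇒* ε) and another alternative N → α with FIRST(α) ∩ FOLLOW(N) ≠ ∅: on such a lookahead the parser cannot decide between expanding α and letting N vanish via β.

Nullable non-terminals: D.
FIRST sets used below: FIRST(C) = { ',', '-', 'f' }, FIRST(D) = { ',', '-', 'f', ε }

D: nullable alternative(s) D → ε; FOLLOW(D) = { $, ',', '-', 'f' }
  D → ε: FIRST \ {ε} = { } — this is the only nullable alternative, skip
  D → C f ,: FIRST \ {ε} = { ',', '-', 'f' } — overlaps FOLLOW(D) on { ',', '-', 'f' }: CONFLICT
  D → D , ,: FIRST \ {ε} = { ',', '-', 'f' } — overlaps FOLLOW(D) on { ',', '-', 'f' }: CONFLICT

C, Y have no nullable alternative, so no FIRST/FOLLOW check is needed there.

So the grammar has 2 FIRST/FOLLOW conflicts (marked CONFLICT above).

Answer: Yes. D → C f ',' with FOLLOW(D) on { ',', '-', 'f' }; D → D ',' ',' with FOLLOW(D) on { ',', '-', 'f' }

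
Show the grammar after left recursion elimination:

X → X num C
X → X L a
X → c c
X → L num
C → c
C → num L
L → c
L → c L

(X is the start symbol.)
X is directly left-recursive. The standard transformation for
  A → A α₁ | ... | A α_m | β₁ | ... | β_n
is
  A  → β₁ A' | ... | β_n A'
  A' → α₁ A' | ... | α_m A' | ε

X → c c becomes X → c c X'
X → L num becomes X → L num X'
X → X num C becomes X' → num C X'
X → X L a becomes X' → L a X'
Add X' → ε

Productions for other non-terminals are unchanged:
  C → c
  C → num L
  L → c
  L → c L

Resulting grammar:
X → c c X'
X → L num X'
X' → num C X'
X' → L a X'
X' → ε
C → c
C → num L
L → c
L → c L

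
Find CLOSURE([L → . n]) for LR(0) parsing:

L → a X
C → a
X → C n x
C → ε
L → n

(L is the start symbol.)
{ [L → . n] }

To compute CLOSURE, for each item [A → α.Bβ] where B is a non-terminal, add [B → .γ] for all productions B → γ; repeat for the newly added items until nothing changes.

Start with: [L → . n]
The dot precedes the terminal n, so nothing is added.

CLOSURE = { [L → . n] }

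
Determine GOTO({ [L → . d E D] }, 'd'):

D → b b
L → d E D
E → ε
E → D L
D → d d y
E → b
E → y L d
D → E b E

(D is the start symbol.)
GOTO(I, 'd') = CLOSURE({ [A → αX.β] : [A → α.Xβ] ∈ I, X = 'd' })

Items with dot before 'd', with the dot advanced:
  [L → . d E D] → [L → d . E D]
Closure of the advanced items:
  [L → d . E D] has the dot before E: add [E → .], [E → . D L], [E → . b], [E → . y L d]
  [E → . D L] has the dot before D: add [D → . b b], [D → . d d y], [D → . E b E]

GOTO = { [D → . E b E], [D → . b b], [D → . d d y], [E → . D L], [E → . b], [E → . y L d], [E → .], [L → d . E D] }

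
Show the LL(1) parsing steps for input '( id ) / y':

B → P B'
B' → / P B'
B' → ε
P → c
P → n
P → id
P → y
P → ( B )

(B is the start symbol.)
LL(1) parsing maintains a stack (initially the start symbol over $) and the input. At each step: if the stack top is a terminal, match it against the current input token; if it is a non-terminal N, replace it with the RHS of M[N, lookahead] (the unique production whose predict set contains the lookahead).

Stack is shown with the top on the left.

Stack         Input         Action
----------------------------------
B $           ( id ) / y $  output B → P B'
P B' $        ( id ) / y $  output P → ( B )
( B ) B' $    ( id ) / y $  match '('
B ) B' $      id ) / y $    output B → P B'
P B' ) B' $   id ) / y $    output P → id
id B' ) B' $  id ) / y $    match 'id'
B' ) B' $     ) / y $       output B' → ε
) B' $        ) / y $       match ')'
B' $          / y $         output B' → / P B'
/ P B' $      / y $         match '/'
P B' $        y $           output P → y
y B' $        y $           match 'y'
B' $          $             output B' → ε
$             $             accept

The string is accepted.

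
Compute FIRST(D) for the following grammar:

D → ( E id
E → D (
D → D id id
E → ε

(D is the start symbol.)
From D → ( E id:
  - '(' is a terminal: add '(' and stop
From D → D id id:
  - D is the symbol being defined: contributes nothing new
    D is not nullable, so stop

Collecting: FIRST(D) = { '(' }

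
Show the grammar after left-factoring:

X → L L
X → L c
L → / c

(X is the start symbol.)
Left-factoring transforms A → αβ₁ | αβ₂ into A → αA' and A' → β₁ | β₂
(α is the longest common prefix among the alternatives). Repeat until
no nonterminal has two alternatives with a common prefix.

Round 1: X has alternatives sharing prefix 'L'. Introduce X': X → L X'
  Add: X' → L
  Add: X' → c

No remaining common prefixes — done.

Resulting grammar:
X → L X'
X' → L
X' → c
L → / c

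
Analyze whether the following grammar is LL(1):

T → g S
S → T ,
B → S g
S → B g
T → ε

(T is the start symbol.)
No. Predict set conflict for S: { ',', 'g' }

A grammar is LL(1) if for each non-terminal N with multiple productions, the predict sets of those productions are pairwise disjoint, where PREDICT(N → α) = (FIRST(α) \ {ε}) ∪ (FOLLOW(N) if α ⇒* ε).

Relevant sets:
  FIRST(T) = { 'g', ε }
  FIRST(B) = { ',', 'g' }
  FOLLOW(T) = { $, ',' }

For T:
  PREDICT(T → g S) = { 'g' }
  PREDICT(T → ε) = { $, ',' }
For S:
  PREDICT(S → T ',') = { ',', 'g' }
  PREDICT(S → B g) = { ',', 'g' }
B has a single production, so nothing to check there.

Conflict found: Predict set conflict for S: { ',', 'g' }
The grammar is NOT LL(1).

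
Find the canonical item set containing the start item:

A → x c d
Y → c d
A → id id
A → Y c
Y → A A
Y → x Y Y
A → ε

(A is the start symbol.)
{ [A → . Y c], [A → . id id], [A → . x c d], [A → .], [A' → . A], [Y → . A A], [Y → . c d], [Y → . x Y Y] }

First, augment the grammar with A' → A
I₀ = CLOSURE({ [A' → . A] }):
  [A' → . A] has the dot before A: add [A → . x c d], [A → . id id], [A → . Y c], [A → .]
  [A → . Y c] has the dot before Y: add [Y → . c d], [Y → . A A], [Y → . x Y Y]
No further items can be added.

I₀ = { [A → . Y c], [A → . id id], [A → . x c d], [A → .], [A' → . A], [Y → . A A], [Y → . c d], [Y → . x Y Y] }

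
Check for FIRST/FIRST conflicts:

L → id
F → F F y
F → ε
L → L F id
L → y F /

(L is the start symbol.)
Yes. L → id / L → L F id on { 'id' }; L → L F id / L → y F '/' on { 'y' }

FIRST sets of the non-terminals at (or reachable through a nullable prefix from) the front of some alternative:
  FIRST(L) = { 'id', 'y' }
  FIRST(F) = { 'y', ε }

Productions for L:
  L → id: FIRST = { 'id' }
  L → L F id: FIRST = { 'id', 'y' }
  L → y F /: FIRST = { 'y' }
Productions for F:
  F → F F y: FIRST = { 'y' }
  F → ε: FIRST = { ε }

Conflict for L: L → id and L → L F id
  Overlap: { 'id' }
Conflict for L: L → L F id and L → y F /
  Overlap: { 'y' }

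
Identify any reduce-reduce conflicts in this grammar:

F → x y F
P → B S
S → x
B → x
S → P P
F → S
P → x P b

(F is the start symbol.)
Yes — I5: [B → x .] vs [S → x .]; I13: [B → x .] vs [S → x .]

Augment with F' → F and build the canonical LR(0) collection (I0 = CLOSURE({[F' → . F]}), then GOTO on every symbol after a dot until no new states appear). It has 14 states:
  I0: { [B → . x], [F → . S], [F → . x y F], [F' → . F], [P → . B S], [P → . x P b], [S → . P P], [S → . x] }  — shift
  I1: { [B → . x], [P → . B S], [P → . x P b], [P → B . S], [S → . P P], [S → . x] }  — shift
  I2: { [F' → F .] }  — accept
  I3: { [B → . x], [P → . B S], [P → . x P b], [S → P . P] }  — shift
  I4: { [F → S .] }  — reduce
  I5: { [B → . x], [B → x .], [F → x . y F], [P → . B S], [P → . x P b], [P → x . P b], [S → x .] }  — shift, 2 reduces
  I6: { [P → x P . b] }  — shift
  I7: { [B → . x], [B → x .], [P → . B S], [P → . x P b], [P → x . P b] }  — shift, reduce
  I8: { [B → . x], [F → . S], [F → . x y F], [F → x y . F], [P → . B S], [P → . x P b], [S → . P P], [S → . x] }  — shift
  I9: { [F → x y F .] }  — reduce
  I10: { [P → x P b .] }  — reduce
  I11: { [S → P P .] }  — reduce
  I12: { [P → B S .] }  — reduce
  I13: { [B → . x], [B → x .], [P → . B S], [P → . x P b], [P → x . P b], [S → x .] }  — shift, 2 reduces

I5 contains complete items [B → x .], [S → x .] — reduce-reduce conflict.
I13 contains complete items [B → x .], [S → x .] — reduce-reduce conflict.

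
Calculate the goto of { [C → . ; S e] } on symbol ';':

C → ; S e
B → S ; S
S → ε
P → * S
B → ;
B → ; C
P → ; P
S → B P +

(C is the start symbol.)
GOTO(I, ';') = CLOSURE({ [A → αX.β] : [A → α.Xβ] ∈ I, X = ';' })

Items with dot before ';', with the dot advanced:
  [C → . ; S e] → [C → ; . S e]
Closure of the advanced items:
  [C → ; . S e] has the dot before S: add [S → .], [S → . B P +]
  [S → . B P +] has the dot before B: add [B → . S ; S], [B → . ;], [B → . ; C]

GOTO = { [B → . ; C], [B → . ;], [B → . S ; S], [C → ; . S e], [S → . B P +], [S → .] }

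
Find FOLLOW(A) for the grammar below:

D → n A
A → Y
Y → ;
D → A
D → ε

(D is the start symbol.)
To compute FOLLOW(A), find every occurrence of A on a right-hand side N → α A β: add FIRST(β) \ {ε}, and if β is empty or nullable also add FOLLOW(N). Iterate to a fixed point.

In D → n A: A is at the end, add FOLLOW(D)
In D → A: A is at the end, add FOLLOW(D)

The FOLLOW sets referred to above (computed the same way, to a fixed point):
  FOLLOW(D) = { $ }

Taking the union: FOLLOW(A) = { $ }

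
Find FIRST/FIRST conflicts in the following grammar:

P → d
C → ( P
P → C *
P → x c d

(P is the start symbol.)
No FIRST/FIRST conflicts.

A FIRST/FIRST conflict occurs when two productions N → α and N → β for the same non-terminal have FIRST(α) ∩ FIRST(β) ≠ ∅ (with ε ∈ FIRST of a nullable right-hand side, so two nullable alternatives also conflict).

FIRST sets of the non-terminals at (or reachable through a nullable prefix from) the front of some alternative:
  FIRST(C) = { '(' }

Productions for P:
  P → d: FIRST = { 'd' }
  P → C *: FIRST = { '(' }
  P → x c d: FIRST = { 'x' }
C has only one production, so no FIRST/FIRST conflict is possible there.

All alternatives of each non-terminal have pairwise disjoint FIRST sets.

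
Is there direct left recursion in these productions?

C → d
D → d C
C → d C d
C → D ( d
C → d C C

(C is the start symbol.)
No direct left recursion

C → d: starts with d
D → d C: starts with d
C → d C d: starts with d
C → D ( d: starts with D
C → d C C: starts with d

No direct left recursion found.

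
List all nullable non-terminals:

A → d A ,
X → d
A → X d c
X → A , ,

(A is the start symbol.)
A non-terminal is nullable if it can derive ε (the empty string): either it has an ε-production, or it has a production whose right-hand side consists entirely of nullable non-terminals.

There are no ε-productions, so no non-terminal can derive ε.
No non-terminals are nullable.

Answer: None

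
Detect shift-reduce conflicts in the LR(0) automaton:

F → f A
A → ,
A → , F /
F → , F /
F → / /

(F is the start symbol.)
Augment with F' → F and build the canonical LR(0) collection (I0 = CLOSURE({[F' → . F]}), then GOTO on every symbol after a dot until no new states appear). It has 12 states:
  I0: { [F → . , F /], [F → . / /], [F → . f A], [F' → . F] }  — shift
  I1: { [F → , . F /], [F → . , F /], [F → . / /], [F → . f A] }  — shift
  I2: { [F → / . /] }  — shift
  I3: { [F' → F .] }  — accept
  I4: { [A → . , F /], [A → . ,], [F → f . A] }  — shift
  I5: { [A → , . F /], [A → , .], [F → . , F /], [F → . / /], [F → . f A] }  — shift, reduce
  I6: { [F → f A .] }  — reduce
  I7: { [A → , F . /] }  — shift
  I8: { [A → , F / .] }  — reduce
  I9: { [F → / / .] }  — reduce
  I10: { [F → , F . /] }  — shift
  I11: { [F → , F / .] }  — reduce

I5 contains reduce item [A → , .] and shift items [F → . , F /], [F → . / /], [F → . f A] — shift-reduce conflict.

Answer: Yes — I5: [A → , .] vs [F → . , F /]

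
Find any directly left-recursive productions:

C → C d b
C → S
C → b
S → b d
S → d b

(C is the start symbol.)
Yes, C is left-recursive

C → C d b: LEFT RECURSIVE (starts with C)
C → S: starts with S
C → b: starts with b
S → b d: starts with b
S → d b: starts with d

The grammar has direct left recursion on: C.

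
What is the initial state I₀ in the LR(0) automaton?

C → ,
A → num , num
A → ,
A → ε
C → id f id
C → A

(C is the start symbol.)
{ [A → . ,], [A → . num , num], [A → .], [C → . ,], [C → . A], [C → . id f id], [C' → . C] }

First, augment the grammar with C' → C
I₀ = CLOSURE({ [C' → . C] }):
  [C' → . C] has the dot before C: add [C → . ,], [C → . id f id], [C → . A]
  [C → . A] has the dot before A: add [A → . num , num], [A → . ,], [A → .]
No further items can be added.

I₀ = { [A → . ,], [A → . num , num], [A → .], [C → . ,], [C → . A], [C → . id f id], [C' → . C] }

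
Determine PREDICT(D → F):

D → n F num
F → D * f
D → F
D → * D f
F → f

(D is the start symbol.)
{ '*', 'f', 'n' }

PREDICT(D → F) = (FIRST(RHS) \ {ε}) ∪ (FOLLOW(D) if ε ∈ FIRST(RHS), i.e. RHS ⇒* ε)
FIRST(F) = { '*', 'f', 'n' }
FIRST(F) = { '*', 'f', 'n' }
ε ∉ FIRST(F), so FOLLOW(D) is not added.
PREDICT(D → F) = { '*', 'f', 'n' }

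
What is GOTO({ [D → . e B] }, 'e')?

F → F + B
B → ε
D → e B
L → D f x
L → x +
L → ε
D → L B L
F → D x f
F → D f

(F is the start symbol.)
{ [B → .], [D → e . B] }

GOTO(I, 'e') = CLOSURE({ [A → αX.β] : [A → α.Xβ] ∈ I, X = 'e' })

Items with dot before 'e', with the dot advanced:
  [D → . e B] → [D → e . B]
Closure of the advanced items:
  [D → e . B] has the dot before B: add [B → .]

GOTO = { [B → .], [D → e . B] }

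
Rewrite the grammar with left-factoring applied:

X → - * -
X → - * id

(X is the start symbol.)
Left-factoring transforms A → αβ₁ | αβ₂ into A → αA' and A' → β₁ | β₂
(α is the longest common prefix among the alternatives). Repeat until
no nonterminal has two alternatives with a common prefix.

Round 1: X has alternatives sharing prefix '- *'. Introduce X': X → - * X'
  Add: X' → -
  Add: X' → id

No remaining common prefixes — done.

Resulting grammar:
X → - * X'
X' → -
X' → id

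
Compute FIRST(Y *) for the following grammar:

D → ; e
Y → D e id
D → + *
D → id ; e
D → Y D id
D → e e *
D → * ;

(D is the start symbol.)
{ '*', '+', ';', 'e', 'id' }

FIRST sets of the non-terminals involved (from the grammar, by fixed-point iteration):
  FIRST(Y) = { '*', '+', ';', 'e', 'id' }

To compute FIRST(Y *), process the symbols left to right:
Symbol Y is a non-terminal. Add FIRST(Y) \ {ε} = { '*', '+', ';', 'e', 'id' }
Y is not nullable (ε ∉ FIRST(Y)), so stop here.
FIRST(Y *) = { '*', '+', ';', 'e', 'id' }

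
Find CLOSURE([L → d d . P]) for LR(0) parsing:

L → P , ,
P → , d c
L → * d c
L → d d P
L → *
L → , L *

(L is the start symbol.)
Start with: [L → d d . P]
  [L → d d . P] has the dot before P: add [P → . , d c]
No further items can be added.

CLOSURE = { [L → d d . P], [P → . , d c] }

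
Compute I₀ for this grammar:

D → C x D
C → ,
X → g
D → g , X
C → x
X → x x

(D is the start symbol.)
{ [C → . ,], [C → . x], [D → . C x D], [D → . g , X], [D' → . D] }

First, augment the grammar with D' → D
I₀ = CLOSURE({ [D' → . D] }):
  [D' → . D] has the dot before D: add [D → . C x D], [D → . g , X]
  [D → . C x D] has the dot before C: add [C → . ,], [C → . x]
No further items can be added.

I₀ = { [C → . ,], [C → . x], [D → . C x D], [D → . g , X], [D' → . D] }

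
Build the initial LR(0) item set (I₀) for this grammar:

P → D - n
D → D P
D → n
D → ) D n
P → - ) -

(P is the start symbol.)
{ [D → . ) D n], [D → . D P], [D → . n], [P → . - ) -], [P → . D - n], [P' → . P] }

First, augment the grammar with P' → P
I₀ = CLOSURE({ [P' → . P] }):
  [P' → . P] has the dot before P: add [P → . D - n], [P → . - ) -]
  [P → . D - n] has the dot before D: add [D → . D P], [D → . n], [D → . ) D n]
No further items can be added.

I₀ = { [D → . ) D n], [D → . D P], [D → . n], [P → . - ) -], [P → . D - n], [P' → . P] }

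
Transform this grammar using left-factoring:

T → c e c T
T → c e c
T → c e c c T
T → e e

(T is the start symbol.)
Left-factoring transforms A → αβ₁ | αβ₂ into A → αA' and A' → β₁ | β₂
(α is the longest common prefix among the alternatives). Repeat until
no nonterminal has two alternatives with a common prefix.

Round 1: T has alternatives sharing prefix 'c e c'. Introduce T': T → c e c T'
  Add: T' → T
  Add: T' → ε
  Add: T' → c T

No remaining common prefixes — done.

Resulting grammar:
T → c e c T'
T' → T
T' → ε
T' → c T
T → e e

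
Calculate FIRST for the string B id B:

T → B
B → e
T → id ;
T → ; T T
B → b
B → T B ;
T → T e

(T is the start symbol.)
{ ';', 'b', 'e', 'id' }

FIRST sets of the non-terminals involved (from the grammar, by fixed-point iteration):
  FIRST(B) = { ';', 'b', 'e', 'id' }

To compute FIRST(B id B), process the symbols left to right:
Symbol B is a non-terminal. Add FIRST(B) \ {ε} = { ';', 'b', 'e', 'id' }
B is not nullable (ε ∉ FIRST(B)), so stop here.
FIRST(B id B) = { ';', 'b', 'e', 'id' }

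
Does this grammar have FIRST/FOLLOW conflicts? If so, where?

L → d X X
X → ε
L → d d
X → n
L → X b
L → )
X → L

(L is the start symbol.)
Yes. X → n with FOLLOW(X) on { 'n' }; X → L with FOLLOW(X) on { ')', 'b', 'd', 'n' }

A FIRST/FOLLOW conflict occurs when a non-terminal N has a nullable alternative N → β (β ⇒* ε) and another alternative N → α with FIRST(α) ∩ FOLLOW(N) ≠ ∅: on such a lookahead the parser cannot decide between expanding α and letting N vanish via β.

Nullable non-terminals: X.
FIRST sets used below: FIRST(L) = { ')', 'b', 'd', 'n' }

X: nullable alternative(s) X → ε; FOLLOW(X) = { $, ')', 'b', 'd', 'n' }
  X → ε: FIRST \ {ε} = { } — this is the only nullable alternative, skip
  X → n: FIRST \ {ε} = { 'n' } — overlaps FOLLOW(X) on { 'n' }: CONFLICT
  X → L: FIRST \ {ε} = { ')', 'b', 'd', 'n' } — overlaps FOLLOW(X) on { ')', 'b', 'd', 'n' }: CONFLICT

L has no nullable alternative, so no FIRST/FOLLOW check is needed there.

So the grammar has 2 FIRST/FOLLOW conflicts (marked CONFLICT above).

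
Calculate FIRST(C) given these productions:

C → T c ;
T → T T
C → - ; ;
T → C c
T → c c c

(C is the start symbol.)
To compute FIRST(C), examine every production with C on the left-hand side, reading each right-hand side left to right until a non-nullable symbol is reached.

FIRST sets of the other non-terminals involved (by the same procedure, iterated to a fixed point):
  FIRST(T) = { '-', 'c' }

From C → T c ;:
  - T is a non-terminal: add FIRST(T) \ {ε} = { '-', 'c' }
    T is not nullable, so stop
From C → - ; ;:
  - '-' is a terminal: add '-' and stop

Collecting: FIRST(C) = { '-', 'c' }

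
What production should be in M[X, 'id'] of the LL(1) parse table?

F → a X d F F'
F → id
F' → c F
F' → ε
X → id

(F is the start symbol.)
To find M[X, 'id'], we find productions for X where 'id' is in the predict set (PREDICT(N → α) = (FIRST(α) \ {ε}) ∪ (FOLLOW(N) if α ⇒* ε)).

X → id: PREDICT = { 'id' }
  'id' is in predict set, so this production goes in M[X, 'id']

M[X, 'id'] = X → id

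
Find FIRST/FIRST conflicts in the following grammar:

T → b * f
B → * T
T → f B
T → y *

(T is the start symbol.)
No FIRST/FIRST conflicts.

Productions for T:
  T → b * f: FIRST = { 'b' }
  T → f B: FIRST = { 'f' }
  T → y *: FIRST = { 'y' }
B has only one production, so no FIRST/FIRST conflict is possible there.

All alternatives of each non-terminal have pairwise disjoint FIRST sets.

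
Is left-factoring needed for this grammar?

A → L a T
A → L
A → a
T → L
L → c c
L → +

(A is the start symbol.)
Yes, A has productions with common prefix 'L'

Left-factoring is needed when two productions for the same non-terminal
share a common prefix on the right-hand side.

Productions for A:
  A → L a T
  A → L
  A → a
Productions for L:
  L → c c
  L → +

Found common prefix 'L' in productions for A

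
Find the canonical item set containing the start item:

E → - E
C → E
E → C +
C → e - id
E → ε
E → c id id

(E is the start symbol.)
{ [C → . E], [C → . e - id], [E → . - E], [E → . C +], [E → . c id id], [E → .], [E' → . E] }

First, augment the grammar with E' → E
I₀ = CLOSURE({ [E' → . E] }):
  [E' → . E] has the dot before E: add [E → . - E], [E → . C +], [E → .], [E → . c id id]
  [E → . C +] has the dot before C: add [C → . E], [C → . e - id]
No further items can be added.

I₀ = { [C → . E], [C → . e - id], [E → . - E], [E → . C +], [E → . c id id], [E → .], [E' → . E] }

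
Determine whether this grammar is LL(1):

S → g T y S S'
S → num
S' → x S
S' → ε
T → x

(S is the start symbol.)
No. Predict set conflict for S': { 'x' }

Relevant sets:
  FOLLOW(S') = { $, 'x' }

For S:
  PREDICT(S → g T y S S') = { 'g' }
  PREDICT(S → num) = { 'num' }
For S':
  PREDICT(S' → x S) = { 'x' }
  PREDICT(S' → ε) = { $, 'x' }
T has a single production, so nothing to check there.

Conflict found: Predict set conflict for S': { 'x' }
The grammar is NOT LL(1).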